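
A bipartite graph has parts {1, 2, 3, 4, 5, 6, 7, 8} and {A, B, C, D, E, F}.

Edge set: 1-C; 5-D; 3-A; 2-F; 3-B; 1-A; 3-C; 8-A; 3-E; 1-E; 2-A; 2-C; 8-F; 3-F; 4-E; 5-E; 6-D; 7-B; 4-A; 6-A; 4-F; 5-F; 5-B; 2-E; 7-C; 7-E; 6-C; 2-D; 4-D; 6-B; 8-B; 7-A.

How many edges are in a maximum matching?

6

One maximum matching: 1→C, 2→A, 3→F, 4→D, 5→E, 6→B.
The set {1, 2, 3, 4, 5, 6, 7, 8} has only 6 neighbours ({A, B, C, D, E, F}), so by Hall's theorem at most 6 of the 8 left vertices can be matched.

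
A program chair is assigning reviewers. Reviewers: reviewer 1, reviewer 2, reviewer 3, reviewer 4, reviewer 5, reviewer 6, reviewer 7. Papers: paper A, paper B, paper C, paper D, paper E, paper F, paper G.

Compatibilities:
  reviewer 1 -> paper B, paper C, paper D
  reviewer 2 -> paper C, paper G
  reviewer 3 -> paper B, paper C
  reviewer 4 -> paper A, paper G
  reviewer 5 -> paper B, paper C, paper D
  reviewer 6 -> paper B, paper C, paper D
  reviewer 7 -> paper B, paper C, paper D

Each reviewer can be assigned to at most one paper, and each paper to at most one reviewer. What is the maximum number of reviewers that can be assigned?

One maximum matching: reviewer 1-paper B, reviewer 2-paper G, reviewer 3-paper C, reviewer 4-paper A, reviewer 5-paper D.
The set {reviewer 1, reviewer 3, reviewer 5, reviewer 6, reviewer 7} has only 3 neighbours ({paper B, paper C, paper D}), so by Hall's theorem at most 5 of the 7 reviewers can be matched.

5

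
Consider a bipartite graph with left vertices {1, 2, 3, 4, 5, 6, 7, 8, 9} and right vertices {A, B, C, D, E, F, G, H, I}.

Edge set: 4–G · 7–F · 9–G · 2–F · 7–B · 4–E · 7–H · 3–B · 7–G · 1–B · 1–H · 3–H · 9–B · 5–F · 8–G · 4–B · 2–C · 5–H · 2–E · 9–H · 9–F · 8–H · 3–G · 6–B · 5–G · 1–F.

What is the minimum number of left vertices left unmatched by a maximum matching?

One maximum matching: 1→F, 2→C, 3→H, 4→E, 5→G, 6→B.
The set {1, 3, 5, 6, 7, 8, 9} has only 4 neighbours ({B, F, G, H}), so by Hall's theorem at most 6 of the 9 left vertices can be matched.
That matches 6 of the 9, leaving 3 unmatched; no matching can do better.

3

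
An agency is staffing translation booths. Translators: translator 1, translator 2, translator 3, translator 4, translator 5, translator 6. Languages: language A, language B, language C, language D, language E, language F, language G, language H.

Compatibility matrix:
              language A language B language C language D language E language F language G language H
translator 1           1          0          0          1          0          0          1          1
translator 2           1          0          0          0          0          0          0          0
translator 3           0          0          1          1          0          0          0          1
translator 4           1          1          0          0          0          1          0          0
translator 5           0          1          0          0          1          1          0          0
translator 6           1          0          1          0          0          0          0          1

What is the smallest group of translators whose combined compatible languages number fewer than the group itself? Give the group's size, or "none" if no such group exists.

none

A matching saturating every translator exists, for instance translator 1→language G, translator 2→language A, translator 3→language D, translator 4→language B, translator 5→language F, translator 6→language H.
By Hall's marriage theorem, this means |N(S)| ≥ |S| for every subset S, so no violating subset exists.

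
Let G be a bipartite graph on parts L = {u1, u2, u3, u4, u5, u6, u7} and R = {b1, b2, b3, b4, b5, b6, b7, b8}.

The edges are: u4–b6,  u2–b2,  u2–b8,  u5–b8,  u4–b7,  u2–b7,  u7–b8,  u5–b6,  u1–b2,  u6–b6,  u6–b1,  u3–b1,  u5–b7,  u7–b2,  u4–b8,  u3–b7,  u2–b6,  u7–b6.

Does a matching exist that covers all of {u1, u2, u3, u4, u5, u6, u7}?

The set {u1, u2, u3, u4, u5, u6, u7} has only 5 neighbours ({b1, b2, b6, b7, b8}), so by Hall's theorem at most 5 of the 7 left vertices can be matched.
Hence no matching covers every left vertex.

No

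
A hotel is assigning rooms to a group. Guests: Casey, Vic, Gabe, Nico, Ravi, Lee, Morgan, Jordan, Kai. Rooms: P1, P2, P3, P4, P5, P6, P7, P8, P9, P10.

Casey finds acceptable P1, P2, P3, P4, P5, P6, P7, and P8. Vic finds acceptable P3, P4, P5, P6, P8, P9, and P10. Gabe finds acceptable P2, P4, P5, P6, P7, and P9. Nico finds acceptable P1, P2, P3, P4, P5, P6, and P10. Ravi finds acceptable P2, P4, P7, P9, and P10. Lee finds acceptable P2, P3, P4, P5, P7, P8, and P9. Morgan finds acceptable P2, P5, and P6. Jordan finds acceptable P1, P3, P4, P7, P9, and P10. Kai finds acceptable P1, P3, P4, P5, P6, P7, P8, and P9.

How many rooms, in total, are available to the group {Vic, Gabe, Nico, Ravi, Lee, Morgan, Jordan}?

10

The union of neighbours of {Vic, Gabe, Nico, Ravi, Lee, Morgan, Jordan} is {P1, P2, P3, P4, P5, P6, P7, P8, P9, P10}, which has 10 elements.
Since |N(S)| = 10 ≥ |S| = 7, Hall's condition holds for this subset.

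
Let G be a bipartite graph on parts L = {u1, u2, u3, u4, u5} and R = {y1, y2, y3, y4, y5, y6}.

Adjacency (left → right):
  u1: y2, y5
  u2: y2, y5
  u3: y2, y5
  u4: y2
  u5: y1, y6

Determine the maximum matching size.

3

One maximum matching: u1→y5, u2→y2, u5→y1.
The set {u1, u2, u3, u4} has only 2 neighbours ({y2, y5}), so by Hall's theorem at most 3 of the 5 left vertices can be matched.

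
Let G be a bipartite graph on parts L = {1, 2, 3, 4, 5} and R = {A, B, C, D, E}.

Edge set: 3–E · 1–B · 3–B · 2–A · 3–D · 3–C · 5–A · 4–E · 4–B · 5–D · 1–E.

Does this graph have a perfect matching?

Yes

A valid assignment of size 5: 1-E, 2-A, 3-C, 4-B, 5-D.
All 5 left vertices are covered.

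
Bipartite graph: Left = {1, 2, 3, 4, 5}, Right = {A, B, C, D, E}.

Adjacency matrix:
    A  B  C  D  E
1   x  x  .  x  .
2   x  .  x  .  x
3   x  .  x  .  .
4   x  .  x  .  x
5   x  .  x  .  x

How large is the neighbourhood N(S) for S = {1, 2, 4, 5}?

The union of neighbours of {1, 2, 4, 5} is {A, B, C, D, E}, which has 5 elements.
Since |N(S)| = 5 ≥ |S| = 4, Hall's condition holds for this subset.

5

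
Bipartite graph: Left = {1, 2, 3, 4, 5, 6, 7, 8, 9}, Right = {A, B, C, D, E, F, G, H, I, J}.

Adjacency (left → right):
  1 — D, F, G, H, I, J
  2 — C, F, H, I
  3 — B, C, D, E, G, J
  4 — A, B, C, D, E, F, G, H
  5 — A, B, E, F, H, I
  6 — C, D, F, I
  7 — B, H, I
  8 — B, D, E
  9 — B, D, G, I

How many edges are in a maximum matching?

For example, pair 1-G, 2-C, 3-J, 4-A, 5-H, 6-F, 7-I, 8-E, 9-B.
All 9 left vertices are matched, so no larger matching exists.

9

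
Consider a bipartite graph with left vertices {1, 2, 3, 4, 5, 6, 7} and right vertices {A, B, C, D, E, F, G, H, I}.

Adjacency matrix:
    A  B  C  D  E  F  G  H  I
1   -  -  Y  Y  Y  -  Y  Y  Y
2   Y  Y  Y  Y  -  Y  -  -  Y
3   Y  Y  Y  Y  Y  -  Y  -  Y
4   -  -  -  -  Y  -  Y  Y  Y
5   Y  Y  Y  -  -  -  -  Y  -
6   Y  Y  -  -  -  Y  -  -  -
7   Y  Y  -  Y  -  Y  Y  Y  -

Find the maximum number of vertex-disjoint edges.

One maximum matching: 1-E, 2-B, 3-A, 4-H, 5-C, 6-F, 7-G.
All 7 left vertices are matched, so no larger matching exists.

7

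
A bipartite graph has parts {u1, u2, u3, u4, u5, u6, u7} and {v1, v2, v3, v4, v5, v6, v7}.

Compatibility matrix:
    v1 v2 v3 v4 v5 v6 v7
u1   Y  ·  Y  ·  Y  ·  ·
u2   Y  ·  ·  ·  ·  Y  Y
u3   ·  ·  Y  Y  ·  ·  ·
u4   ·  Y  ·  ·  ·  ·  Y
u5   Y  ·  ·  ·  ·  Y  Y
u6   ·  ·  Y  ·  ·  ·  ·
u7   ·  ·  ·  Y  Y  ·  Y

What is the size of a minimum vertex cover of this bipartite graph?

{u1, u2, u3, u4, u5, u6, u7} is a vertex cover of size 7: every edge has an endpoint in this set.
No smaller cover exists because u1–v5, u2–v6, u3–v4, u4–v2, u5–v1, u6–v3, u7–v7 is a matching of size 7, and a cover must include an endpoint of each of these disjoint edges (König's theorem).

7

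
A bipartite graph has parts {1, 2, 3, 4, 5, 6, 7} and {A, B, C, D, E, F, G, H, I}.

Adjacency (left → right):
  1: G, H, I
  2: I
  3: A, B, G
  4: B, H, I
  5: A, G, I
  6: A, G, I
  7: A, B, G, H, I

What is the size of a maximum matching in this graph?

5

For example, pair 1-H, 2-I, 3-A, 4-B, 5-G.
The set {1, 2, 3, 4, 5, 6, 7} has only 5 neighbours ({A, B, G, H, I}), so by Hall's theorem at most 5 of the 7 left vertices can be matched.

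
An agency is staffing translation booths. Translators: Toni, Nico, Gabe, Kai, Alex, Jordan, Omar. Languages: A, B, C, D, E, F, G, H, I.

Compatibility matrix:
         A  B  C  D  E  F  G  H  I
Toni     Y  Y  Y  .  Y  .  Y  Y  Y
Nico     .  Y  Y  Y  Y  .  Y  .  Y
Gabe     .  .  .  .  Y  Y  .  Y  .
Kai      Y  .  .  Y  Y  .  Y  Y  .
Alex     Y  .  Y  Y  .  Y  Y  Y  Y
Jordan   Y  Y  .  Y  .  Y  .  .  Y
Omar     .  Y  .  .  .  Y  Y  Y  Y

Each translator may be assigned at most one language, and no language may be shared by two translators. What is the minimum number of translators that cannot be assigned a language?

One maximum matching: Toni→E, Nico→D, Gabe→H, Kai→A, Alex→F, Jordan→B, Omar→G.
All 7 translators are matched, so no larger matching exists.
That matches 7 of the 7, leaving 0 unmatched; no matching can do better.

0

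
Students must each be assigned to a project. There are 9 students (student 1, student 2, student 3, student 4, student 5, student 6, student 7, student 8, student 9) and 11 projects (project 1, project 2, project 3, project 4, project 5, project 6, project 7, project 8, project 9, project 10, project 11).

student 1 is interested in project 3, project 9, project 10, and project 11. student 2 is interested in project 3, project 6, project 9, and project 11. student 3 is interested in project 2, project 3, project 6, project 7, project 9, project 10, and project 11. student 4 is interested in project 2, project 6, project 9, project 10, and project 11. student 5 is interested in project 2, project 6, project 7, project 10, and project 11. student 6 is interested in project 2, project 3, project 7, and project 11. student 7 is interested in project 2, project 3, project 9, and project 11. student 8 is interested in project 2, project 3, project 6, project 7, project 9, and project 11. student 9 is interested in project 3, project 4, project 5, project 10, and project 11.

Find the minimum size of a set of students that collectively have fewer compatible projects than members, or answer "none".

Take S = {student 1, student 2, student 3, student 4, student 5, student 6, student 7, student 8}. Its neighbourhood is {project 2, project 3, project 6, project 7, project 9, project 10, project 11}, so |N(S)| = 7 < |S| = 8.
Every subset of size less than 8 has at least as many neighbours as members, so 8 is the minimum.

8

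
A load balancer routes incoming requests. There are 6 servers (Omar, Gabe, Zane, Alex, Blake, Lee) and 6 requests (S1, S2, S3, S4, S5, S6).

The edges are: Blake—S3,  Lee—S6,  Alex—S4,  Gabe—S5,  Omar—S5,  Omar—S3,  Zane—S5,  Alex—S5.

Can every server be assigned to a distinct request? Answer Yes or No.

No

The set {Omar, Gabe, Zane, Blake} has only 2 neighbours ({S3, S5}), so by Hall's theorem at most 4 of the 6 servers can be matched.
Hence no matching covers every server.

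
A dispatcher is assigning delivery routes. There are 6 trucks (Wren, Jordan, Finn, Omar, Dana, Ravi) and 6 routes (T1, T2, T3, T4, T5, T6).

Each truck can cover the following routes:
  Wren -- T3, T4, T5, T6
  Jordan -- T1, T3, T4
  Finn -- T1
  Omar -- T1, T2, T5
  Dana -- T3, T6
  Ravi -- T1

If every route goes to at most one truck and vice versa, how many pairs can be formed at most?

A valid assignment of size 5: Wren-T5, Jordan-T4, Finn-T1, Omar-T2, Dana-T6.
The set {Finn, Ravi} has only 1 neighbour ({T1}), so by Hall's theorem at most 5 of the 6 trucks can be matched.

5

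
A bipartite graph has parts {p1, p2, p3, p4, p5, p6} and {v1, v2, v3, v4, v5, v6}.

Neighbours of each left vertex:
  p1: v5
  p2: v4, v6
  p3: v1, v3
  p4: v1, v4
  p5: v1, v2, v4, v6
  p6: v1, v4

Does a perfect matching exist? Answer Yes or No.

A valid assignment of size 6: p1–v5, p2–v6, p3–v3, p4–v4, p5–v2, p6–v1.
Every left vertex is matched, so this is a perfect matching.

Yes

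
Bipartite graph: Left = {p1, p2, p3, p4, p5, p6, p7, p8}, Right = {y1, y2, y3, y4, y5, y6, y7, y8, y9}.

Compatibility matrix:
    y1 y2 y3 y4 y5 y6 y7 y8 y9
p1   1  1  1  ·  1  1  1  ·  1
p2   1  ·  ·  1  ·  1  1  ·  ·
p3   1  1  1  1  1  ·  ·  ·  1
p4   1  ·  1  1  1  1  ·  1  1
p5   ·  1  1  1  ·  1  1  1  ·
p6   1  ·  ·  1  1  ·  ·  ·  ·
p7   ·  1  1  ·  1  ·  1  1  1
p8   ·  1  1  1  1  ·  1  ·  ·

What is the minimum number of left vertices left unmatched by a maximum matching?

For example, pair p1–y9, p2–y6, p3–y4, p4–y5, p5–y8, p6–y1, p7–y3, p8–y7.
This saturates every left vertex, so 8 is the maximum.
That matches 8 of the 8, leaving 0 unmatched; no matching can do better.

0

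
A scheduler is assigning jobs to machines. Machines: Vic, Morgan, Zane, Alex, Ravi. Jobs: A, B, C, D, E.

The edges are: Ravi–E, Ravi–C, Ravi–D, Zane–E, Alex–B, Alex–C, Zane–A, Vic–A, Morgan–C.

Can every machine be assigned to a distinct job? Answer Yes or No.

Yes

One maximum matching: Vic–A, Morgan–C, Zane–E, Alex–B, Ravi–D.
Every machine is matched, so this is a perfect matching.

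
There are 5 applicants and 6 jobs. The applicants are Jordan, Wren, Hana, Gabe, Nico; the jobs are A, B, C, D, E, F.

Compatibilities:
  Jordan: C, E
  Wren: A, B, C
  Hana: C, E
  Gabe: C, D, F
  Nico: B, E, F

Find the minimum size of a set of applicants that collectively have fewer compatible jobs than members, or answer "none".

A matching saturating every applicant exists, for instance Jordan→C, Wren→A, Hana→E, Gabe→F, Nico→B.
By Hall's marriage theorem, this means |N(S)| ≥ |S| for every subset S, so no violating subset exists.

none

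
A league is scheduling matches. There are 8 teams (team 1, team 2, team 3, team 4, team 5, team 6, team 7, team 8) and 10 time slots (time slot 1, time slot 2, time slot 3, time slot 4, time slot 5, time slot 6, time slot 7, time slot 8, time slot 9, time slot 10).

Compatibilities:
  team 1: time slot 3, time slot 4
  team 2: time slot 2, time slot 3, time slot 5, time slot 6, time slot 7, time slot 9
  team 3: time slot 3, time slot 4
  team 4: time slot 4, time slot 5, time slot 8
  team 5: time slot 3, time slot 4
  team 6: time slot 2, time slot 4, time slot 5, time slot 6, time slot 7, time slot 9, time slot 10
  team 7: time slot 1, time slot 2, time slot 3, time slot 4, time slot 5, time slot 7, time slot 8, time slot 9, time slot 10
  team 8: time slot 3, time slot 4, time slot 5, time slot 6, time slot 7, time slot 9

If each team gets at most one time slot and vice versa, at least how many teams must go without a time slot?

A valid assignment of size 7: team 1→time slot 3, team 2→time slot 2, team 3→time slot 4, team 4→time slot 8, team 6→time slot 9, team 7→time slot 7, team 8→time slot 5.
The set {team 1, team 3, team 5} has only 2 neighbours ({time slot 3, time slot 4}), so by Hall's theorem at most 7 of the 8 teams can be matched.
That matches 7 of the 8, leaving 1 unmatched; no matching can do better.

1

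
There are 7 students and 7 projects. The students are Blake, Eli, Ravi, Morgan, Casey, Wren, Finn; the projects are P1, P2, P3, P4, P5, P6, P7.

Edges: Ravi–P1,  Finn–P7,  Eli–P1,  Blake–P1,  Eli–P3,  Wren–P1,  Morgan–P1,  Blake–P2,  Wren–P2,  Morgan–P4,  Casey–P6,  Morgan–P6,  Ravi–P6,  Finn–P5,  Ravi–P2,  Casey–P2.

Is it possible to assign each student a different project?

No

The set {Blake, Ravi, Casey, Wren} has only 3 neighbours ({P1, P2, P6}), so by Hall's theorem at most 6 of the 7 students can be matched.
Hence no matching covers every student.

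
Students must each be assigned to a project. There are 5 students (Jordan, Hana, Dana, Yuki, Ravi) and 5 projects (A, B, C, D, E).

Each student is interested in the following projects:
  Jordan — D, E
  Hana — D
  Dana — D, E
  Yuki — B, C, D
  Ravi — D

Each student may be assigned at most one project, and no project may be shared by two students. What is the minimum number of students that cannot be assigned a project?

A valid assignment of size 3: Jordan-E, Hana-D, Yuki-B.
The set {Jordan, Hana, Dana, Ravi} has only 2 neighbours ({D, E}), so by Hall's theorem at most 3 of the 5 students can be matched.
That matches 3 of the 5, leaving 2 unmatched; no matching can do better.

2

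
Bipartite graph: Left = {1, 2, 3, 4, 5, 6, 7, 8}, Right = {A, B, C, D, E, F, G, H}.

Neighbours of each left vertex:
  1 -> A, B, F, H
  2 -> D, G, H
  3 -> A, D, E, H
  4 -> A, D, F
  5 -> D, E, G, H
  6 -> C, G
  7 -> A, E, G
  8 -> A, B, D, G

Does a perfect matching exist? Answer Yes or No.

Yes

For example, pair 1→F, 2→H, 3→A, 4→D, 5→E, 6→C, 7→G, 8→B.
Every left vertex is matched, so this is a perfect matching.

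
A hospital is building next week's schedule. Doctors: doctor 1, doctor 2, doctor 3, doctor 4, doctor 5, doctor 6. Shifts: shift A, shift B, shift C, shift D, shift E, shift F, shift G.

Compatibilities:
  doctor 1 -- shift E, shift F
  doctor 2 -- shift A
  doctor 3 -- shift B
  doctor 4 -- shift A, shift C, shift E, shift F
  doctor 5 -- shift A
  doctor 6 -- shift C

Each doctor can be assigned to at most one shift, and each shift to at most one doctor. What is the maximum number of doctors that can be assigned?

5

One maximum matching: doctor 1→shift F, doctor 2→shift A, doctor 3→shift B, doctor 4→shift E, doctor 6→shift C.
The set {doctor 2, doctor 5} has only 1 neighbour ({shift A}), so by Hall's theorem at most 5 of the 6 doctors can be matched.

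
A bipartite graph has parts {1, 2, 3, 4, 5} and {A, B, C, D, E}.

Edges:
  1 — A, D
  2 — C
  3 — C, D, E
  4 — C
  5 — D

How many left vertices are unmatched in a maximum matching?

1

A valid assignment of size 4: 1–A, 2–C, 3–E, 5–D.
The set {2, 4} has only 1 neighbour ({C}), so by Hall's theorem at most 4 of the 5 left vertices can be matched.
That matches 4 of the 5, leaving 1 unmatched; no matching can do better.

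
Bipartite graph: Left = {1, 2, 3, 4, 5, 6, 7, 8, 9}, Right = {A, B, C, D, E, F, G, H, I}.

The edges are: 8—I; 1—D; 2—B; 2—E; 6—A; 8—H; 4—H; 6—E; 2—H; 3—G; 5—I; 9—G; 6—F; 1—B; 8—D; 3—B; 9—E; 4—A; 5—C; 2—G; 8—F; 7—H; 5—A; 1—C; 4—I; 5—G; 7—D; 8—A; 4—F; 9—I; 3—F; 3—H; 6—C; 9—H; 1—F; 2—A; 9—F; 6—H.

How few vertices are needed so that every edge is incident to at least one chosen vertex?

The 9 edges 1–C, 2–A, 3–B, 4–F, 5–I, 6–E, 7–D, 8–H, 9–G form a matching, so any vertex cover needs at least 9 vertices (one per matched edge).
Conversely {1, 2, 3, 4, 5, 6, 7, 8, 9} meets every edge and has exactly 9 vertices, so 9 is optimal.

9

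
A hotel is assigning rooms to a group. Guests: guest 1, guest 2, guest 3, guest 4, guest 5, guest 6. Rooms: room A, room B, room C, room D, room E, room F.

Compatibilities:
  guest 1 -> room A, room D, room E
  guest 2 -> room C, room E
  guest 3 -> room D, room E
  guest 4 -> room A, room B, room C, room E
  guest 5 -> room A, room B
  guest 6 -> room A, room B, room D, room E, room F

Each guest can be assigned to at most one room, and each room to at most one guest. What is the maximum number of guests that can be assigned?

6

One maximum matching: guest 1→room A, guest 2→room C, guest 3→room D, guest 4→room E, guest 5→room B, guest 6→room F.
All 6 guests are matched, so no larger matching exists.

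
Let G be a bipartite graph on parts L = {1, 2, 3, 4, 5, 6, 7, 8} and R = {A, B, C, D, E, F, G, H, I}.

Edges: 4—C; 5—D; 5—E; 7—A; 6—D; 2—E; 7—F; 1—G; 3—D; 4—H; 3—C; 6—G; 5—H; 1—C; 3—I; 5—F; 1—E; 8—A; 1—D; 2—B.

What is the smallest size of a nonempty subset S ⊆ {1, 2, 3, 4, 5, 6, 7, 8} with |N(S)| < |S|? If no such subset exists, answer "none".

none

A matching saturating every left vertex exists, for instance 1→E, 2→B, 3→D, 4→C, 5→H, 6→G, 7→F, 8→A.
By Hall's marriage theorem, this means |N(S)| ≥ |S| for every subset S, so no violating subset exists.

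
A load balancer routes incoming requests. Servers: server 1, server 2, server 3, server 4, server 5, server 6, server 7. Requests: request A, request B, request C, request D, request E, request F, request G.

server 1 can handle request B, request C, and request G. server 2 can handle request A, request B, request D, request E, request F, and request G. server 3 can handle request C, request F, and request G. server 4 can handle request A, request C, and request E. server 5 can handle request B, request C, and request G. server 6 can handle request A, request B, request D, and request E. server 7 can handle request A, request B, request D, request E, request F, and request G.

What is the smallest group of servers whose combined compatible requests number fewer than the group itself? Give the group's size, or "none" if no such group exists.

A matching saturating every server exists, for instance server 1→request G, server 2→request F, server 3→request C, server 4→request A, server 5→request B, server 6→request D, server 7→request E.
By Hall's marriage theorem, this means |N(S)| ≥ |S| for every subset S, so no violating subset exists.

none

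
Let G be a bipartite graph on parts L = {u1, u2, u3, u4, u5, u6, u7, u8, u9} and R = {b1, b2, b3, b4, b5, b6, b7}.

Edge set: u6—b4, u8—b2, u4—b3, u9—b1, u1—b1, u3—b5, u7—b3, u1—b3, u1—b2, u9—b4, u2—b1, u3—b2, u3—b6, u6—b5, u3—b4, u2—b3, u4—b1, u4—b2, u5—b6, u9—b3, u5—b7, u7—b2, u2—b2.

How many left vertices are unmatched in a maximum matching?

2

For example, pair u1–b1, u2–b2, u3–b6, u4–b3, u5–b7, u6–b5, u9–b4.
The set {u1, u2, u4, u7, u8} has only 3 neighbours ({b1, b2, b3}), so by Hall's theorem at most 7 of the 9 left vertices can be matched.
That matches 7 of the 9, leaving 2 unmatched; no matching can do better.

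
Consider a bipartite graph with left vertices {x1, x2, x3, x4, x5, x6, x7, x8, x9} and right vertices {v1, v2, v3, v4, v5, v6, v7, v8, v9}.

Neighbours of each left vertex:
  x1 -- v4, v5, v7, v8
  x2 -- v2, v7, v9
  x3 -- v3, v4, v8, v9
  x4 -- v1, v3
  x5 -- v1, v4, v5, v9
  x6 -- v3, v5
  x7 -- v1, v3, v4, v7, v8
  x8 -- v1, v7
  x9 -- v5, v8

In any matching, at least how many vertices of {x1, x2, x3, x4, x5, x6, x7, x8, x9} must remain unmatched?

One maximum matching: x1–v8, x2–v2, x3–v9, x4–v1, x5–v4, x6–v5, x7–v3, x8–v7.
The set {x1, x3, x4, x5, x6, x7, x8, x9} has only 7 neighbours ({v1, v3, v4, v5, v7, v8, v9}), so by Hall's theorem at most 8 of the 9 left vertices can be matched.
That matches 8 of the 9, leaving 1 unmatched; no matching can do better.

1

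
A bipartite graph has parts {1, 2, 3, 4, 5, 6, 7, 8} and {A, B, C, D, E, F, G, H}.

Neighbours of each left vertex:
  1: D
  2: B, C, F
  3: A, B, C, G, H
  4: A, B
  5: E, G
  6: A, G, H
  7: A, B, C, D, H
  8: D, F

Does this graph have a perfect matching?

One maximum matching: 1→D, 2→B, 3→C, 4→A, 5→E, 6→G, 7→H, 8→F.
Every left vertex is matched, so this is a perfect matching.

Yes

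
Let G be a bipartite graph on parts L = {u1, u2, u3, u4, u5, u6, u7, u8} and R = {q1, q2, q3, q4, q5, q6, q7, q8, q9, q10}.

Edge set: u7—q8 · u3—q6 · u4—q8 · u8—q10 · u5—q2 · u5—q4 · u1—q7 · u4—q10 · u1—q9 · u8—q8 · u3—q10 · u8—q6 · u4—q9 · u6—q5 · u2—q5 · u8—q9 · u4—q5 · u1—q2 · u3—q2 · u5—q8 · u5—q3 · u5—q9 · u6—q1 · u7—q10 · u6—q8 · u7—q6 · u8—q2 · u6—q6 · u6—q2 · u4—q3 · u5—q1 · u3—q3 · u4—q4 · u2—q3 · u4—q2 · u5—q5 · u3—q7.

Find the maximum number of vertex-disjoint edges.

A valid assignment of size 8: u1–q2, u2–q5, u3–q7, u4–q8, u5–q4, u6–q6, u7–q10, u8–q9.
All 8 left vertices are matched, so no larger matching exists.

8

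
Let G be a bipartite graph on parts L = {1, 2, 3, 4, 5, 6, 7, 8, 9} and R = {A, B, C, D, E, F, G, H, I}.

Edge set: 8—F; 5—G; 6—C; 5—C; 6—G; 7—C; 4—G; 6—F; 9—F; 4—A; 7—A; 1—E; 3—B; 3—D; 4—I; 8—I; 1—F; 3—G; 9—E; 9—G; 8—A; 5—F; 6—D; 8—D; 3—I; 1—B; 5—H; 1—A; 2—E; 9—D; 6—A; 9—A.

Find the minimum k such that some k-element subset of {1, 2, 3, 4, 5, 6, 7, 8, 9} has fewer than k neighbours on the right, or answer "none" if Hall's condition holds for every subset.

none

A matching saturating every left vertex exists, for instance 1→B, 2→E, 3→D, 4→I, 5→H, 6→A, 7→C, 8→F, 9→G.
By Hall's marriage theorem, this means |N(S)| ≥ |S| for every subset S, so no violating subset exists.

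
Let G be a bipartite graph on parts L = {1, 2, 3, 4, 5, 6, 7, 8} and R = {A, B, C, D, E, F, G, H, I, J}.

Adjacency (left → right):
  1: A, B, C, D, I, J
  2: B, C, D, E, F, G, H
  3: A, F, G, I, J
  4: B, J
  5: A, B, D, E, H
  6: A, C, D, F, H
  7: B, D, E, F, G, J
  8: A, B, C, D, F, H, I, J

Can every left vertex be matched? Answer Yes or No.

For example, pair 1→D, 2→H, 3→A, 4→B, 5→E, 6→F, 7→G, 8→J.
All 8 left vertices are covered.

Yes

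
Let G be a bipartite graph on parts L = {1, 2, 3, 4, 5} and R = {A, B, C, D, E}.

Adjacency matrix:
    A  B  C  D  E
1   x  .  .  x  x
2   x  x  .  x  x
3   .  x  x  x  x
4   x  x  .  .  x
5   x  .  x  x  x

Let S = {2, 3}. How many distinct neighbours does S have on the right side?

The union of neighbours of {2, 3} is {A, B, C, D, E}, which has 5 elements.
Since |N(S)| = 5 ≥ |S| = 2, Hall's condition holds for this subset.

5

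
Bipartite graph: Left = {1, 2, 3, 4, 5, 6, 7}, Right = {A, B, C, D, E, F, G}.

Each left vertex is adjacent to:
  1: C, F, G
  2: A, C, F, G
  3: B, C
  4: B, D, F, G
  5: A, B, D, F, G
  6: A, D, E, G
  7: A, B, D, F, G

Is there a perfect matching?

A valid assignment of size 7: 1→C, 2→F, 3→B, 4→D, 5→A, 6→E, 7→G.
Every left vertex is matched, so this is a perfect matching.

Yes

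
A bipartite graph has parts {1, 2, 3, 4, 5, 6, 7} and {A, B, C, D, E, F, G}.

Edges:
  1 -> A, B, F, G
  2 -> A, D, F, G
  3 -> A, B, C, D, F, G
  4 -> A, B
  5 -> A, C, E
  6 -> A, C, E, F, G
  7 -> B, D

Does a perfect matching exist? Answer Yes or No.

Yes

For example, pair 1–F, 2–D, 3–G, 4–A, 5–C, 6–E, 7–B.
Every left vertex is matched, so this is a perfect matching.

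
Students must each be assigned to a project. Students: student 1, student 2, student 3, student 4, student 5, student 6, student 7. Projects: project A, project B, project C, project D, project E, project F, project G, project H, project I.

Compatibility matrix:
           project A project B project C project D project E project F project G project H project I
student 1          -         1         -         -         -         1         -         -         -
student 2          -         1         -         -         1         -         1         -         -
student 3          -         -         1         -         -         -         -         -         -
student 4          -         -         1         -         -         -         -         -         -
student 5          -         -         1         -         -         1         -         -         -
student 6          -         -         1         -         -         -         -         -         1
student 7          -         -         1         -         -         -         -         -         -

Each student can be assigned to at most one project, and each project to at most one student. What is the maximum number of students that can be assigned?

One maximum matching: student 1-project B, student 2-project E, student 3-project C, student 5-project F, student 6-project I.
The set {student 3, student 4, student 7} has only 1 neighbour ({project C}), so by Hall's theorem at most 5 of the 7 students can be matched.

5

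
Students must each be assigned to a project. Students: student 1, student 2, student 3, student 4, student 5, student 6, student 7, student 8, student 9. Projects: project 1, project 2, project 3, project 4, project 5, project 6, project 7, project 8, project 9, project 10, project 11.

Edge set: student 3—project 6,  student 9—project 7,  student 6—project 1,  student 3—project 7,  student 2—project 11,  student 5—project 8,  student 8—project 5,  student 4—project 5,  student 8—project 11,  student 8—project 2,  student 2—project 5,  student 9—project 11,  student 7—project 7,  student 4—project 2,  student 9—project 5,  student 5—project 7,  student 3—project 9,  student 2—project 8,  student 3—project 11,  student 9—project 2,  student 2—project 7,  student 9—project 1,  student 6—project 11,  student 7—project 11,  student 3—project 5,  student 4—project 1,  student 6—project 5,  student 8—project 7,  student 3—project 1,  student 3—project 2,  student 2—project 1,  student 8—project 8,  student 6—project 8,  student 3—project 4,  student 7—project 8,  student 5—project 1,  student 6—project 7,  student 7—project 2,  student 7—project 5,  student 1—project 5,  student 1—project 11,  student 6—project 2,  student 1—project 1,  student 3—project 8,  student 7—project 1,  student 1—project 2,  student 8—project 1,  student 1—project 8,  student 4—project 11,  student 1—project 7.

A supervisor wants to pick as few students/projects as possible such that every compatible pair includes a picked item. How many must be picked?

7

The 7 edges student 1–project 11, student 2–project 8, student 3–project 9, student 4–project 5, student 5–project 1, student 6–project 2, student 7–project 7 form a matching, so any vertex cover needs at least 7 vertices (one per matched edge).
Conversely {student 3, project 1, project 2, project 5, project 7, project 8, project 11} meets every edge and has exactly 7 vertices, so 7 is optimal.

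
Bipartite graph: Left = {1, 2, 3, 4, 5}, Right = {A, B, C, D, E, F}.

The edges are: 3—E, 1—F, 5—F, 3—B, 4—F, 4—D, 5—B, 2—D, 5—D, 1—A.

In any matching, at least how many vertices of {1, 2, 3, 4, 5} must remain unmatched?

A valid assignment of size 5: 1–A, 2–D, 3–E, 4–F, 5–B.
All 5 left vertices are matched, so no larger matching exists.
That matches 5 of the 5, leaving 0 unmatched; no matching can do better.

0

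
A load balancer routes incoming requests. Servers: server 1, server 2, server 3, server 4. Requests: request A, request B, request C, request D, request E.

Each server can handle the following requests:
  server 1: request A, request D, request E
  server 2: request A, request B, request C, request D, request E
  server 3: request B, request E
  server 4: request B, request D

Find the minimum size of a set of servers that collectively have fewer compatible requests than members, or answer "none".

none

A matching saturating every server exists, for instance server 1→request A, server 2→request C, server 3→request E, server 4→request D.
By Hall's marriage theorem, this means |N(S)| ≥ |S| for every subset S, so no violating subset exists.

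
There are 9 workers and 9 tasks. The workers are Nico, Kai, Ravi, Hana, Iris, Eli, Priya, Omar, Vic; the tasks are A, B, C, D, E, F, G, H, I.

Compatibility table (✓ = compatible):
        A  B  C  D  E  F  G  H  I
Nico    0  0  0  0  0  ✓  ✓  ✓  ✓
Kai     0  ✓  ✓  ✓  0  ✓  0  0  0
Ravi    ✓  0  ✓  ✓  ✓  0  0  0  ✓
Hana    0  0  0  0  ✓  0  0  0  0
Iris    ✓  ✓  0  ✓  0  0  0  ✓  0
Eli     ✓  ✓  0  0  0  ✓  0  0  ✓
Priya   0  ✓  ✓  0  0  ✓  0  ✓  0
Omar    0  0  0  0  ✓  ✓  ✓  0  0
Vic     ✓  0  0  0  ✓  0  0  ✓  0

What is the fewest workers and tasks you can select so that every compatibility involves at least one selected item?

9

The 9 edges Nico–F, Kai–B, Ravi–A, Hana–E, Iris–D, Eli–I, Priya–C, Omar–G, Vic–H form a matching, so any vertex cover needs at least 9 vertices (one per matched edge).
Conversely {Nico, Kai, Ravi, Hana, Iris, Eli, Priya, Omar, Vic} meets every edge and has exactly 9 vertices, so 9 is optimal.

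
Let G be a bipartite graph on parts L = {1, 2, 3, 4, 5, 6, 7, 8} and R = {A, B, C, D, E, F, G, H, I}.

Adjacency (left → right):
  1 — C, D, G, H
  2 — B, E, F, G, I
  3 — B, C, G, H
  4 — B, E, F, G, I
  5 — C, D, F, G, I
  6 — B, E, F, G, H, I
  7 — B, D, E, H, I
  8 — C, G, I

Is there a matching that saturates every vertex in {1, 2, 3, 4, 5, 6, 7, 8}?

One maximum matching: 1-D, 2-G, 3-B, 4-E, 5-I, 6-F, 7-H, 8-C.
Every left vertex is matched, so this matching saturates all of them.

Yes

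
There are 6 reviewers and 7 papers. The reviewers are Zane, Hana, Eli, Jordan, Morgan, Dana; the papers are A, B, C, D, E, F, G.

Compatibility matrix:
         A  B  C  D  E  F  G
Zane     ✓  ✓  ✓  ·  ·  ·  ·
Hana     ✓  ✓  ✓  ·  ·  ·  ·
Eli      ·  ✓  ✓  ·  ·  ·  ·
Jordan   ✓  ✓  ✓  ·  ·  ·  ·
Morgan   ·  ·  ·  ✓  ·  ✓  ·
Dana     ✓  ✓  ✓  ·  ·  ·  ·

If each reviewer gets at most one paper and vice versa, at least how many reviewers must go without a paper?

2

One maximum matching: Zane→A, Hana→C, Eli→B, Morgan→F.
The set {Zane, Hana, Eli, Jordan, Dana} has only 3 neighbours ({A, B, C}), so by Hall's theorem at most 4 of the 6 reviewers can be matched.
That matches 4 of the 6, leaving 2 unmatched; no matching can do better.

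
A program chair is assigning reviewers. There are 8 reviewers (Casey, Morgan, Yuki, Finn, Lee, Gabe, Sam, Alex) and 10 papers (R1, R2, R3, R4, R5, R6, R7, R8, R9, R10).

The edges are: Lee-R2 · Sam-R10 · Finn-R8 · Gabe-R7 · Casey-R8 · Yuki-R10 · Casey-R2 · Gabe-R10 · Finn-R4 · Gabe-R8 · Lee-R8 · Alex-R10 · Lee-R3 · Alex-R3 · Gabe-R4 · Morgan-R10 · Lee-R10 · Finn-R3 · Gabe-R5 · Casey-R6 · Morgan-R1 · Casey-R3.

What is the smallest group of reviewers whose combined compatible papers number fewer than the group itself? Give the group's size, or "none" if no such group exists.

2

Take S = {Yuki, Sam}. Its neighbourhood is {R10}, so |N(S)| = 1 < |S| = 2.
No single vertex violates Hall's condition since each has at least one neighbour, so 2 is the minimum.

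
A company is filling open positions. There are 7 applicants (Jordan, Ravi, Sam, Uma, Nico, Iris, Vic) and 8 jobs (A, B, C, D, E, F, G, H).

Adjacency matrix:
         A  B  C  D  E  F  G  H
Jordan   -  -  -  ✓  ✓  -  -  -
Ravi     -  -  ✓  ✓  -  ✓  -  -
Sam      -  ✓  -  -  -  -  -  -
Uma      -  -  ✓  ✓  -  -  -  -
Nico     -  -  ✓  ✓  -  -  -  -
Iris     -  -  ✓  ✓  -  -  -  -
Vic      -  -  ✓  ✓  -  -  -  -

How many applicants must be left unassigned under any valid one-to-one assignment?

2

For example, pair Jordan–E, Ravi–F, Sam–B, Uma–D, Nico–C.
The set {Uma, Nico, Iris, Vic} has only 2 neighbours ({C, D}), so by Hall's theorem at most 5 of the 7 applicants can be matched.
That matches 5 of the 7, leaving 2 unmatched; no matching can do better.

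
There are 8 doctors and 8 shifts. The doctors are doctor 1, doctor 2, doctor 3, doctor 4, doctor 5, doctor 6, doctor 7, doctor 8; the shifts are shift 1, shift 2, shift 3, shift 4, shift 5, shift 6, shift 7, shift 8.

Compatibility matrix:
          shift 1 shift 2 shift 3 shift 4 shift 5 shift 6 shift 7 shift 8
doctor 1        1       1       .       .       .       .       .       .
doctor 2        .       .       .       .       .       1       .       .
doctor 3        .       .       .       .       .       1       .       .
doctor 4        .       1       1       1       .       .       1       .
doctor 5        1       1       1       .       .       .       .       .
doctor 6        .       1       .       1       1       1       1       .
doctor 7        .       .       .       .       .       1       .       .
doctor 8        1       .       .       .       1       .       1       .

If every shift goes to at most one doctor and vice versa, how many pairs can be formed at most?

One maximum matching: doctor 1-shift 1, doctor 2-shift 6, doctor 4-shift 3, doctor 5-shift 2, doctor 6-shift 7, doctor 8-shift 5.
The set {doctor 2, doctor 3, doctor 7} has only 1 neighbour ({shift 6}), so by Hall's theorem at most 6 of the 8 doctors can be matched.

6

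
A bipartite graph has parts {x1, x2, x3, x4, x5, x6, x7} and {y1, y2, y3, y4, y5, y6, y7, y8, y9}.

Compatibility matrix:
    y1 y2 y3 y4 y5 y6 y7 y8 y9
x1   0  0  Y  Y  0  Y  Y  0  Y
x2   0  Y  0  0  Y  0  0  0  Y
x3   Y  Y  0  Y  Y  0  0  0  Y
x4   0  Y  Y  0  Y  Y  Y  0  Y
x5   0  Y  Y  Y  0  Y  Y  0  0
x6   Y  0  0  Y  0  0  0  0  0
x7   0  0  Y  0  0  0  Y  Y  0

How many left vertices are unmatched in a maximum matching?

A valid assignment of size 7: x1–y7, x2–y2, x3–y4, x4–y9, x5–y6, x6–y1, x7–y3.
This saturates every left vertex, so 7 is the maximum.
That matches 7 of the 7, leaving 0 unmatched; no matching can do better.

0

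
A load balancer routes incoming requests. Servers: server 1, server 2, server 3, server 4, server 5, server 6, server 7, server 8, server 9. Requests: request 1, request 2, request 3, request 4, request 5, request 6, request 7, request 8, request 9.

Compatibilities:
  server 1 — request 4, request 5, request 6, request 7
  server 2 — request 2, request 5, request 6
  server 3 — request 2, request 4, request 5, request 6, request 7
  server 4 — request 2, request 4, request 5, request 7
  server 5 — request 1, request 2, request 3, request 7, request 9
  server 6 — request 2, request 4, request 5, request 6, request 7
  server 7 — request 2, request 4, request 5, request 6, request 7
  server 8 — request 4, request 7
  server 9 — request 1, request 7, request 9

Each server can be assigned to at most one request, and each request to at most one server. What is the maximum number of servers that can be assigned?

For example, pair server 1–request 4, server 2–request 6, server 3–request 2, server 4–request 5, server 5–request 3, server 6–request 7, server 9–request 9.
The set {server 1, server 2, server 3, server 4, server 6, server 7, server 8} has only 5 neighbours ({request 2, request 4, request 5, request 6, request 7}), so by Hall's theorem at most 7 of the 9 servers can be matched.

7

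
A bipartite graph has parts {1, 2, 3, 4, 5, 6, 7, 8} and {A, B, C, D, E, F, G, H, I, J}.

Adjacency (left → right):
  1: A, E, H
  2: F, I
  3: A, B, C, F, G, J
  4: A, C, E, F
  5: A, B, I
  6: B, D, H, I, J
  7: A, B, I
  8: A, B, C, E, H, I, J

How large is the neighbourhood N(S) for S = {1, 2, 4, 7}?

The union of neighbours of {1, 2, 4, 7} is {A, B, C, E, F, H, I}, which has 7 elements.
Since |N(S)| = 7 ≥ |S| = 4, Hall's condition holds for this subset.

7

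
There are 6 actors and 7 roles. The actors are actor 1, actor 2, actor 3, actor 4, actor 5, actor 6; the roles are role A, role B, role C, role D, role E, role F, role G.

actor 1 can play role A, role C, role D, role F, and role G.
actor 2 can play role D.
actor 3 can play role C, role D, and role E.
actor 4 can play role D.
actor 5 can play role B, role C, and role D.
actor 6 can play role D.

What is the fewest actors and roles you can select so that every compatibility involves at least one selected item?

{actor 1, actor 3, actor 5, role D} is a vertex cover of size 4: every edge has an endpoint in this set.
No smaller cover exists because actor 1–role G, actor 2–role D, actor 3–role E, actor 5–role B is a matching of size 4, and a cover must include an endpoint of each of these disjoint edges (König's theorem).

4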